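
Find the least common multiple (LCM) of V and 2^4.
Convert V (Roman numeral) → 5 (decimal)
Convert 2^4 (power) → 16 (decimal)
Compute lcm(5, 16) = 80
80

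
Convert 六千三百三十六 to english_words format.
Convert 六千三百三十六 (Chinese numeral) → 6×1000 + 3×100 + 3×10 + 6 = 6336 (decimal)
Convert 6336 (decimal) → 6336 = 6×1000 + 3×100 + 36 → six thousand three hundred thirty-six (English words)
six thousand three hundred thirty-six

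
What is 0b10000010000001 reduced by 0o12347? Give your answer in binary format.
Convert 0b10000010000001 (binary) → 8192 + 128 + 1 = 8321 (decimal)
Convert 0o12347 (octal) → 1×4096 + 2×512 + 3×64 + 4×8 + 7 = 5351 (decimal)
Compute 8321 - 5351 = 2970
Convert 2970 (decimal) → 2970 = 2048 + 512 + 256 + 128 + 16 + 8 + 2 → 0b101110011010 (binary)
0b101110011010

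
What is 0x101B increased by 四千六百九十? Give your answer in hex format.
Convert 0x101B (hexadecimal) → 1×4096 + 1×16 + 11 = 4123 (decimal)
Convert 四千六百九十 (Chinese numeral) → 4×1000 + 6×100 + 9×10 = 4690 (decimal)
Compute 4123 + 4690 = 8813
Convert 8813 (decimal) → 8813 = 2×4096 + 2×256 + 6×16 + 13 → 0x226D (hexadecimal)
0x226D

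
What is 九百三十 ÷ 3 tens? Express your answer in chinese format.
Convert 九百三十 (Chinese numeral) → 9×100 + 3×10 = 930 (decimal)
Convert 3 tens (place-value notation) → 3×10 = 30 (decimal)
Compute 930 ÷ 30 = 31
Convert 31 (decimal) → 31 = 3×10 + 1 → 三十一 (Chinese numeral)
三十一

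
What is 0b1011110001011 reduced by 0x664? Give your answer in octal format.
Convert 0b1011110001011 (binary) → 4096 + 1024 + 512 + 256 + 128 + 8 + 2 + 1 = 6027 (decimal)
Convert 0x664 (hexadecimal) → 6×256 + 6×16 + 4 = 1636 (decimal)
Compute 6027 - 1636 = 4391
Convert 4391 (decimal) → 4391 = 1×4096 + 4×64 + 4×8 + 7 → 0o10447 (octal)
0o10447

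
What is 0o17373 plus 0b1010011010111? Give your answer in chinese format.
Convert 0o17373 (octal) → 1×4096 + 7×512 + 3×64 + 7×8 + 3 = 7931 (decimal)
Convert 0b1010011010111 (binary) → 4096 + 1024 + 128 + 64 + 16 + 4 + 2 + 1 = 5335 (decimal)
Compute 7931 + 5335 = 13266
Convert 13266 (decimal) → 13266 = 1×10000 + 3×1000 + 2×100 + 6×10 + 6 → 一万三千二百六十六 (Chinese numeral)
一万三千二百六十六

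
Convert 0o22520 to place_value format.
Convert 0o22520 (octal) → 2×4096 + 2×512 + 5×64 + 2×8 = 9552 (decimal)
Convert 9552 (decimal) → 9552 = 9×1000 + 5×100 + 5×10 + 2 → 9 thousands, 5 hundreds, 5 tens, 2 ones (place-value notation)
9 thousands, 5 hundreds, 5 tens, 2 ones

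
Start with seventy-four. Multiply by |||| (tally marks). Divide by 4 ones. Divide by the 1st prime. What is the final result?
Convert seventy-four (English words) → 74 (decimal)
Start: 74
Convert |||| (tally marks) → 4 (decimal)
74 × 4 = 296
Convert 4 ones (place-value notation) → 4 (decimal)
296 ÷ 4 = 74
Convert the 1st prime (prime index) → 2 (decimal)
74 ÷ 2 = 37
37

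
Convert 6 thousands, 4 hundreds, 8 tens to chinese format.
Convert 6 thousands, 4 hundreds, 8 tens (place-value notation) → 6×1000 + 4×100 + 8×10 = 6480 (decimal)
Convert 6480 (decimal) → 6480 = 6×1000 + 4×100 + 8×10 → 六千四百八十 (Chinese numeral)
六千四百八十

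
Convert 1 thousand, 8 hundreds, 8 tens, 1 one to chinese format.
Convert 1 thousand, 8 hundreds, 8 tens, 1 one (place-value notation) → 1×1000 + 8×100 + 8×10 + 1 = 1881 (decimal)
Convert 1881 (decimal) → 1881 = 1×1000 + 8×100 + 8×10 + 1 → 一千八百八十一 (Chinese numeral)
一千八百八十一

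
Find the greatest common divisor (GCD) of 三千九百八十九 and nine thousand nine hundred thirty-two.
Convert 三千九百八十九 (Chinese numeral) → 3×1000 + 9×100 + 8×10 + 9 = 3989 (decimal)
Convert nine thousand nine hundred thirty-two (English words) → 9×1000 + 9×100 + 32 = 9932 (decimal)
Compute gcd(3989, 9932) = 1
1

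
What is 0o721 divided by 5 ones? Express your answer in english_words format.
Convert 0o721 (octal) → 7×64 + 2×8 + 1 = 465 (decimal)
Convert 5 ones (place-value notation) → 5 (decimal)
Compute 465 ÷ 5 = 93
Convert 93 (decimal) → ninety-three (English words)
ninety-three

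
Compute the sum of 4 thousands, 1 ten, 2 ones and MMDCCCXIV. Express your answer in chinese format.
Convert 4 thousands, 1 ten, 2 ones (place-value notation) → 4×1000 + 1×10 + 2 = 4012 (decimal)
Convert MMDCCCXIV (Roman numeral) → 1000 + 1000 + 500 + 100 + 100 + 100 + 10 + 4 = 2814 (decimal)
Compute 4012 + 2814 = 6826
Convert 6826 (decimal) → 6826 = 6×1000 + 8×100 + 2×10 + 6 → 六千八百二十六 (Chinese numeral)
六千八百二十六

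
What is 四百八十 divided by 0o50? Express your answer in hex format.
Convert 四百八十 (Chinese numeral) → 4×100 + 8×10 = 480 (decimal)
Convert 0o50 (octal) → 5×8 = 40 (decimal)
Compute 480 ÷ 40 = 12
Convert 12 (decimal) → 0xC (hexadecimal)
0xC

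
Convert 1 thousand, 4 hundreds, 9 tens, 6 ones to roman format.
Convert 1 thousand, 4 hundreds, 9 tens, 6 ones (place-value notation) → 1×1000 + 4×100 + 9×10 + 6 = 1496 (decimal)
Convert 1496 (decimal) → 1496 = 1000 + 400 + 90 + 5 + 1 → MCDXCVI (Roman numeral)
MCDXCVI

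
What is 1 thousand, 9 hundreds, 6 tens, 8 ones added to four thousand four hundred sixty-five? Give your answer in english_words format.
Convert 1 thousand, 9 hundreds, 6 tens, 8 ones (place-value notation) → 1×1000 + 9×100 + 6×10 + 8 = 1968 (decimal)
Convert four thousand four hundred sixty-five (English words) → 4×1000 + 4×100 + 65 = 4465 (decimal)
Compute 1968 + 4465 = 6433
Convert 6433 (decimal) → 6433 = 6×1000 + 4×100 + 33 → six thousand four hundred thirty-three (English words)
six thousand four hundred thirty-three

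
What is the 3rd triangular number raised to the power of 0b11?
Convert the 3rd triangular number (triangular index) → 3×4/2 = 6 (decimal)
Convert 0b11 (binary) → 2 + 1 = 3 (decimal)
Compute 6 ^ 3 = 216
216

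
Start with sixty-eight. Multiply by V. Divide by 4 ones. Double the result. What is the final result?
Convert sixty-eight (English words) → 68 (decimal)
Start: 68
Convert V (Roman numeral) → 5 (decimal)
68 × 5 = 340
Convert 4 ones (place-value notation) → 4 (decimal)
340 ÷ 4 = 85
85 × 2 = 170
170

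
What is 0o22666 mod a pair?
Convert 0o22666 (octal) → 2×4096 + 2×512 + 6×64 + 6×8 + 6 = 9654 (decimal)
Convert a pair (colloquial) → 2 (decimal)
Compute 9654 mod 2 = 0
0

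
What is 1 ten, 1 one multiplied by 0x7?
Convert 1 ten, 1 one (place-value notation) → 1×10 + 1 = 11 (decimal)
Convert 0x7 (hexadecimal) → 7 (decimal)
Compute 11 × 7 = 77
77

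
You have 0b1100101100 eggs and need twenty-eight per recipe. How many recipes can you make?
Convert 0b1100101100 (binary) → 512 + 256 + 32 + 8 + 4 = 812 (decimal)
Convert twenty-eight (English words) → 28 (decimal)
Compute 812 ÷ 28 = 29
29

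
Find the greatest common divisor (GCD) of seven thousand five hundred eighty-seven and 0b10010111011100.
Convert seven thousand five hundred eighty-seven (English words) → 7×1000 + 5×100 + 87 = 7587 (decimal)
Convert 0b10010111011100 (binary) → 8192 + 1024 + 256 + 128 + 64 + 16 + 8 + 4 = 9692 (decimal)
Compute gcd(7587, 9692) = 1
1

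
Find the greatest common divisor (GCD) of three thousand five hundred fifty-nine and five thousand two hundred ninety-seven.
Convert three thousand five hundred fifty-nine (English words) → 3×1000 + 5×100 + 59 = 3559 (decimal)
Convert five thousand two hundred ninety-seven (English words) → 5×1000 + 2×100 + 97 = 5297 (decimal)
Compute gcd(3559, 5297) = 1
1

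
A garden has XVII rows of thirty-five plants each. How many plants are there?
Convert thirty-five (English words) → 35 (decimal)
Convert XVII (Roman numeral) → 10 + 5 + 1 + 1 = 17 (decimal)
Compute 35 × 17 = 595
595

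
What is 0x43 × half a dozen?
Convert 0x43 (hexadecimal) → 4×16 + 3 = 67 (decimal)
Convert half a dozen (colloquial) → 6 (decimal)
Compute 67 × 6 = 402
402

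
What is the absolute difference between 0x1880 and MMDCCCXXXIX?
Convert 0x1880 (hexadecimal) → 1×4096 + 8×256 + 8×16 = 6272 (decimal)
Convert MMDCCCXXXIX (Roman numeral) → 1000 + 1000 + 500 + 100 + 100 + 100 + 10 + 10 + 10 + 9 = 2839 (decimal)
Compute |6272 - 2839| = 3433
3433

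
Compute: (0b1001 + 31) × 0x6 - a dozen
Convert 0b1001 (binary) → 8 + 1 = 9 (decimal)
Convert 0x6 (hexadecimal) → 6 (decimal)
Convert a dozen (colloquial) → 12 (decimal)
Expression in decimal: (9 + 31) × 6 - 12
Parentheses first: 9 + 31 = 40
Multiply: 40 × 6 = 240
Subtract: 240 - 12 = 228
228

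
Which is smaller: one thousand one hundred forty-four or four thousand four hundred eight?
Convert one thousand one hundred forty-four (English words) → 1×1000 + 1×100 + 44 = 1144 (decimal)
Convert four thousand four hundred eight (English words) → 4×1000 + 4×100 + 8 = 4408 (decimal)
Compare 1144 vs 4408: smaller = 1144
1144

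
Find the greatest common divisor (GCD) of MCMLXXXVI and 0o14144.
Convert MCMLXXXVI (Roman numeral) → 1000 + 900 + 50 + 10 + 10 + 10 + 5 + 1 = 1986 (decimal)
Convert 0o14144 (octal) → 1×4096 + 4×512 + 1×64 + 4×8 + 4 = 6244 (decimal)
Compute gcd(1986, 6244) = 2
2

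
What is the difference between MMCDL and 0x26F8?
Convert MMCDL (Roman numeral) → 1000 + 1000 + 400 + 50 = 2450 (decimal)
Convert 0x26F8 (hexadecimal) → 2×4096 + 6×256 + 15×16 + 8 = 9976 (decimal)
Difference: |2450 - 9976| = 7526
7526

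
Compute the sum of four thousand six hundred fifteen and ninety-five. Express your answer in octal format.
Convert four thousand six hundred fifteen (English words) → 4×1000 + 6×100 + 15 = 4615 (decimal)
Convert ninety-five (English words) → 95 (decimal)
Compute 4615 + 95 = 4710
Convert 4710 (decimal) → 4710 = 1×4096 + 1×512 + 1×64 + 4×8 + 6 → 0o11146 (octal)
0o11146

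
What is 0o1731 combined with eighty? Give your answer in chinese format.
Convert 0o1731 (octal) → 1×512 + 7×64 + 3×8 + 1 = 985 (decimal)
Convert eighty (English words) → 80 (decimal)
Compute 985 + 80 = 1065
Convert 1065 (decimal) → 1065 = 1×1000 + 6×10 + 5 → 一千零六十五 (Chinese numeral)
一千零六十五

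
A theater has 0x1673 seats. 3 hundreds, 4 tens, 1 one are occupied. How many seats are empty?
Convert 0x1673 (hexadecimal) → 1×4096 + 6×256 + 7×16 + 3 = 5747 (decimal)
Convert 3 hundreds, 4 tens, 1 one (place-value notation) → 3×100 + 4×10 + 1 = 341 (decimal)
Compute 5747 - 341 = 5406
5406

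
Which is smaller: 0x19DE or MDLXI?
Convert 0x19DE (hexadecimal) → 1×4096 + 9×256 + 13×16 + 14 = 6622 (decimal)
Convert MDLXI (Roman numeral) → 1000 + 500 + 50 + 10 + 1 = 1561 (decimal)
Compare 6622 vs 1561: smaller = 1561
1561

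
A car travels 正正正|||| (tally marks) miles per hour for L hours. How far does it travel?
Convert 正正正|||| (tally marks) → 5 + 5 + 5 + 4 = 19 (decimal)
Convert L (Roman numeral) → 50 (decimal)
Compute 19 × 50 = 950
950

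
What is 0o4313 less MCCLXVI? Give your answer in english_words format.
Convert 0o4313 (octal) → 4×512 + 3×64 + 1×8 + 3 = 2251 (decimal)
Convert MCCLXVI (Roman numeral) → 1000 + 100 + 100 + 50 + 10 + 5 + 1 = 1266 (decimal)
Compute 2251 - 1266 = 985
Convert 985 (decimal) → 985 = 9×100 + 85 → nine hundred eighty-five (English words)
nine hundred eighty-five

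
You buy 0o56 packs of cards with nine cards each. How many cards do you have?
Convert nine (English words) → 9 (decimal)
Convert 0o56 (octal) → 5×8 + 6 = 46 (decimal)
Compute 9 × 46 = 414
414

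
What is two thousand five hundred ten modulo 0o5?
Convert two thousand five hundred ten (English words) → 2×1000 + 5×100 + 10 = 2510 (decimal)
Convert 0o5 (octal) → 5 (decimal)
Compute 2510 mod 5 = 0
0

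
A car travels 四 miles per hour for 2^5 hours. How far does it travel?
Convert 四 (Chinese numeral) → 4 (decimal)
Convert 2^5 (power) → 32 (decimal)
Compute 4 × 32 = 128
128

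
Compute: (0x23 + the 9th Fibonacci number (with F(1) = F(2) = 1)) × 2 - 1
Convert 0x23 (hexadecimal) → 2×16 + 3 = 35 (decimal)
Convert the 9th Fibonacci number (with F(1) = F(2) = 1) (Fibonacci index) → 1, 1, 2, 3, 5, 8, 13, 21, 34 → 34 (decimal)
Expression in decimal: (35 + 34) × 2 - 1
Parentheses first: 35 + 34 = 69
Multiply: 69 × 2 = 138
Subtract: 138 - 1 = 137
137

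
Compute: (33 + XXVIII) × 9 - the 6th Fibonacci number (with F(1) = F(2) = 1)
Convert XXVIII (Roman numeral) → 10 + 10 + 5 + 1 + 1 + 1 = 28 (decimal)
Convert the 6th Fibonacci number (with F(1) = F(2) = 1) (Fibonacci index) → 1, 1, 2, 3, 5, 8 → 8 (decimal)
Expression in decimal: (33 + 28) × 9 - 8
Parentheses first: 33 + 28 = 61
Multiply: 61 × 9 = 549
Subtract: 549 - 8 = 541
541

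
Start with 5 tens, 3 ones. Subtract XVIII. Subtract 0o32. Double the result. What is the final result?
Convert 5 tens, 3 ones (place-value notation) → 5×10 + 3 = 53 (decimal)
Start: 53
Convert XVIII (Roman numeral) → 10 + 5 + 1 + 1 + 1 = 18 (decimal)
53 - 18 = 35
Convert 0o32 (octal) → 3×8 + 2 = 26 (decimal)
35 - 26 = 9
9 × 2 = 18
18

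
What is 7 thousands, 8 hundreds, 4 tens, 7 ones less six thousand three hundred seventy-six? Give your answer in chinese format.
Convert 7 thousands, 8 hundreds, 4 tens, 7 ones (place-value notation) → 7×1000 + 8×100 + 4×10 + 7 = 7847 (decimal)
Convert six thousand three hundred seventy-six (English words) → 6×1000 + 3×100 + 76 = 6376 (decimal)
Compute 7847 - 6376 = 1471
Convert 1471 (decimal) → 1471 = 1×1000 + 4×100 + 7×10 + 1 → 一千四百七十一 (Chinese numeral)
一千四百七十一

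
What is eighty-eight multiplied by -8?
Convert eighty-eight (English words) → 88 (decimal)
Compute 88 × -8 = -704
-704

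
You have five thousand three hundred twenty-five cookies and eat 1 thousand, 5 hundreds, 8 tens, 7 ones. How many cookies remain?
Convert five thousand three hundred twenty-five (English words) → 5×1000 + 3×100 + 25 = 5325 (decimal)
Convert 1 thousand, 5 hundreds, 8 tens, 7 ones (place-value notation) → 1×1000 + 5×100 + 8×10 + 7 = 1587 (decimal)
Compute 5325 - 1587 = 3738
3738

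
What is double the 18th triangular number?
The 18th triangular number = 18×19/2 = 171
Compute 171 × 2 = 342
342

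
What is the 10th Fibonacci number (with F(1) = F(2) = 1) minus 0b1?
The 10th Fibonacci number (with F(1) = F(2) = 1): 1, 1, 2, 3, 5, 8, 13, 21, 34, 55 → 55
Convert 0b1 (binary) → 1 (decimal)
Compute 55 - 1 = 54
54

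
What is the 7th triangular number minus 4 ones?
The 7th triangular number = 7×8/2 = 28
Convert 4 ones (place-value notation) → 4 (decimal)
Compute 28 - 4 = 24
24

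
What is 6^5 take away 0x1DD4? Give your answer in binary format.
Convert 6^5 (power) → 7776 (decimal)
Convert 0x1DD4 (hexadecimal) → 1×4096 + 13×256 + 13×16 + 4 = 7636 (decimal)
Compute 7776 - 7636 = 140
Convert 140 (decimal) → 140 = 128 + 8 + 4 → 0b10001100 (binary)
0b10001100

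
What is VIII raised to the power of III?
Convert VIII (Roman numeral) → 5 + 1 + 1 + 1 = 8 (decimal)
Convert III (Roman numeral) → 1 + 1 + 1 = 3 (decimal)
Compute 8 ^ 3 = 512
512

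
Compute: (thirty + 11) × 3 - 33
Convert thirty (English words) → 30 (decimal)
Expression in decimal: (30 + 11) × 3 - 33
Parentheses first: 30 + 11 = 41
Multiply: 41 × 3 = 123
Subtract: 123 - 33 = 90
90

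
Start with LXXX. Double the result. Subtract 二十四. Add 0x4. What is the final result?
Convert LXXX (Roman numeral) → 50 + 10 + 10 + 10 = 80 (decimal)
Start: 80
80 × 2 = 160
Convert 二十四 (Chinese numeral) → 2×10 + 4 = 24 (decimal)
160 - 24 = 136
Convert 0x4 (hexadecimal) → 4 (decimal)
136 + 4 = 140
140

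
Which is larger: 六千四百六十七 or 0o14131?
Convert 六千四百六十七 (Chinese numeral) → 6×1000 + 4×100 + 6×10 + 7 = 6467 (decimal)
Convert 0o14131 (octal) → 1×4096 + 4×512 + 1×64 + 3×8 + 1 = 6233 (decimal)
Compare 6467 vs 6233: larger = 6467
6467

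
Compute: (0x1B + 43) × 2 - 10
Convert 0x1B (hexadecimal) → 1×16 + 11 = 27 (decimal)
Expression in decimal: (27 + 43) × 2 - 10
Parentheses first: 27 + 43 = 70
Multiply: 70 × 2 = 140
Subtract: 140 - 10 = 130
130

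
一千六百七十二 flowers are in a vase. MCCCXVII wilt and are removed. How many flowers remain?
Convert 一千六百七十二 (Chinese numeral) → 1×1000 + 6×100 + 7×10 + 2 = 1672 (decimal)
Convert MCCCXVII (Roman numeral) → 1000 + 100 + 100 + 100 + 10 + 5 + 1 + 1 = 1317 (decimal)
Compute 1672 - 1317 = 355
355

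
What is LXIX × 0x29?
Convert LXIX (Roman numeral) → 50 + 10 + 9 = 69 (decimal)
Convert 0x29 (hexadecimal) → 2×16 + 9 = 41 (decimal)
Compute 69 × 41 = 2829
2829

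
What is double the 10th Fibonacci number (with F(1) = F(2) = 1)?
The 10th Fibonacci number (with F(1) = F(2) = 1): 1, 1, 2, 3, 5, 8, 13, 21, 34, 55 → 55
Compute 55 × 2 = 110
110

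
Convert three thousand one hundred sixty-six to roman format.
Convert three thousand one hundred sixty-six (English words) → 3×1000 + 1×100 + 66 = 3166 (decimal)
Convert 3166 (decimal) → 3166 = 1000 + 1000 + 1000 + 100 + 50 + 10 + 5 + 1 → MMMCLXVI (Roman numeral)
MMMCLXVI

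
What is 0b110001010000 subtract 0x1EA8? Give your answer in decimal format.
Convert 0b110001010000 (binary) → 2048 + 1024 + 64 + 16 = 3152 (decimal)
Convert 0x1EA8 (hexadecimal) → 1×4096 + 14×256 + 10×16 + 8 = 7848 (decimal)
Compute 3152 - 7848 = -4696
-4696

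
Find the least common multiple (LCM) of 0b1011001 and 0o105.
Convert 0b1011001 (binary) → 64 + 16 + 8 + 1 = 89 (decimal)
Convert 0o105 (octal) → 1×64 + 5 = 69 (decimal)
Compute lcm(89, 69) = 6141
6141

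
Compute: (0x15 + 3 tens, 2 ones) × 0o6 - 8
Convert 0x15 (hexadecimal) → 1×16 + 5 = 21 (decimal)
Convert 3 tens, 2 ones (place-value notation) → 3×10 + 2 = 32 (decimal)
Convert 0o6 (octal) → 6 (decimal)
Expression in decimal: (21 + 32) × 6 - 8
Parentheses first: 21 + 32 = 53
Multiply: 53 × 6 = 318
Subtract: 318 - 8 = 310
310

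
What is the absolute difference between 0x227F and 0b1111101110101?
Convert 0x227F (hexadecimal) → 2×4096 + 2×256 + 7×16 + 15 = 8831 (decimal)
Convert 0b1111101110101 (binary) → 4096 + 2048 + 1024 + 512 + 256 + 64 + 32 + 16 + 4 + 1 = 8053 (decimal)
Compute |8831 - 8053| = 778
778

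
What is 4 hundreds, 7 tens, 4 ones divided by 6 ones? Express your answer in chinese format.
Convert 4 hundreds, 7 tens, 4 ones (place-value notation) → 4×100 + 7×10 + 4 = 474 (decimal)
Convert 6 ones (place-value notation) → 6 (decimal)
Compute 474 ÷ 6 = 79
Convert 79 (decimal) → 79 = 7×10 + 9 → 七十九 (Chinese numeral)
七十九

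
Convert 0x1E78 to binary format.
Convert 0x1E78 (hexadecimal) → 1×4096 + 14×256 + 7×16 + 8 = 7800 (decimal)
Convert 7800 (decimal) → 7800 = 4096 + 2048 + 1024 + 512 + 64 + 32 + 16 + 8 → 0b1111001111000 (binary)
0b1111001111000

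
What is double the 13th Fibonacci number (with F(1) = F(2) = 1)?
The 13th Fibonacci number (with F(1) = F(2) = 1): 1, 1, 2, 3, 5, 8, 13, 21, 34, 55, 89, 144, 233 → 233
Compute 233 × 2 = 466
466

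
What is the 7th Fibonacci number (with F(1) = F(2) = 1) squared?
The 7th Fibonacci number (with F(1) = F(2) = 1): 1, 1, 2, 3, 5, 8, 13 → 13
Compute 13² = 13 × 13 = 169
169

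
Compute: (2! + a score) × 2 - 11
Convert 2! (factorial) → 2 (decimal)
Convert a score (colloquial) → 20 (decimal)
Expression in decimal: (2 + 20) × 2 - 11
Parentheses first: 2 + 20 = 22
Multiply: 22 × 2 = 44
Subtract: 44 - 11 = 33
33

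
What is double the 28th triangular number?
The 28th triangular number = 28×29/2 = 406
Compute 406 × 2 = 812
812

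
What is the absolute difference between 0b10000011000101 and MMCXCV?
Convert 0b10000011000101 (binary) → 8192 + 128 + 64 + 4 + 1 = 8389 (decimal)
Convert MMCXCV (Roman numeral) → 1000 + 1000 + 100 + 90 + 5 = 2195 (decimal)
Compute |8389 - 2195| = 6194
6194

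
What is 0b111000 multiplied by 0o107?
Convert 0b111000 (binary) → 32 + 16 + 8 = 56 (decimal)
Convert 0o107 (octal) → 1×64 + 7 = 71 (decimal)
Compute 56 × 71 = 3976
3976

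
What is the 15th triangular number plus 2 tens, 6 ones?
The 15th triangular number = 15×16/2 = 120
Convert 2 tens, 6 ones (place-value notation) → 2×10 + 6 = 26 (decimal)
Compute 120 + 26 = 146
146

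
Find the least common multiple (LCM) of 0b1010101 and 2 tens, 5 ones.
Convert 0b1010101 (binary) → 64 + 16 + 4 + 1 = 85 (decimal)
Convert 2 tens, 5 ones (place-value notation) → 2×10 + 5 = 25 (decimal)
Compute lcm(85, 25) = 425
425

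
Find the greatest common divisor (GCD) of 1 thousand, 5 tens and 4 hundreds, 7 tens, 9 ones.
Convert 1 thousand, 5 tens (place-value notation) → 1×1000 + 5×10 = 1050 (decimal)
Convert 4 hundreds, 7 tens, 9 ones (place-value notation) → 4×100 + 7×10 + 9 = 479 (decimal)
Compute gcd(1050, 479) = 1
1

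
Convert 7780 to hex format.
Convert 7780 (decimal) → 7780 = 1×4096 + 14×256 + 6×16 + 4 → 0x1E64 (hexadecimal)
0x1E64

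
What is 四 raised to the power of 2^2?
Convert 四 (Chinese numeral) → 4 (decimal)
Convert 2^2 (power) → 4 (decimal)
Compute 4 ^ 4 = 256
256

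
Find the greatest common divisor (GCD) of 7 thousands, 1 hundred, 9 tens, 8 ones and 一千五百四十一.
Convert 7 thousands, 1 hundred, 9 tens, 8 ones (place-value notation) → 7×1000 + 1×100 + 9×10 + 8 = 7198 (decimal)
Convert 一千五百四十一 (Chinese numeral) → 1×1000 + 5×100 + 4×10 + 1 = 1541 (decimal)
Compute gcd(7198, 1541) = 1
1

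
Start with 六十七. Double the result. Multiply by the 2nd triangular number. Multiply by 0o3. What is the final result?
Convert 六十七 (Chinese numeral) → 6×10 + 7 = 67 (decimal)
Start: 67
67 × 2 = 134
Convert the 2nd triangular number (triangular index) → 2×3/2 = 3 (decimal)
134 × 3 = 402
Convert 0o3 (octal) → 3 (decimal)
402 × 3 = 1206
1206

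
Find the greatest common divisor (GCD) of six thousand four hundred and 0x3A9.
Convert six thousand four hundred (English words) → 6×1000 + 4×100 = 6400 (decimal)
Convert 0x3A9 (hexadecimal) → 3×256 + 10×16 + 9 = 937 (decimal)
Compute gcd(6400, 937) = 1
1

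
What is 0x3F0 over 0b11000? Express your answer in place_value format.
Convert 0x3F0 (hexadecimal) → 3×256 + 15×16 = 1008 (decimal)
Convert 0b11000 (binary) → 16 + 8 = 24 (decimal)
Compute 1008 ÷ 24 = 42
Convert 42 (decimal) → 42 = 4×10 + 2 → 4 tens, 2 ones (place-value notation)
4 tens, 2 ones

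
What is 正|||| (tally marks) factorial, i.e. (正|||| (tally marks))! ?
Convert 正|||| (tally marks) → 5 + 4 = 9 (decimal)
Compute 9! = 362880
362880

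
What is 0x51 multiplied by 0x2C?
Convert 0x51 (hexadecimal) → 5×16 + 1 = 81 (decimal)
Convert 0x2C (hexadecimal) → 2×16 + 12 = 44 (decimal)
Compute 81 × 44 = 3564
3564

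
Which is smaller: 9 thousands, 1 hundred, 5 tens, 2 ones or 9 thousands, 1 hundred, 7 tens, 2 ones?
Convert 9 thousands, 1 hundred, 5 tens, 2 ones (place-value notation) → 9×1000 + 1×100 + 5×10 + 2 = 9152 (decimal)
Convert 9 thousands, 1 hundred, 7 tens, 2 ones (place-value notation) → 9×1000 + 1×100 + 7×10 + 2 = 9172 (decimal)
Compare 9152 vs 9172: smaller = 9152
9152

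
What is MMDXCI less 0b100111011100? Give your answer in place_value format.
Convert MMDXCI (Roman numeral) → 1000 + 1000 + 500 + 90 + 1 = 2591 (decimal)
Convert 0b100111011100 (binary) → 2048 + 256 + 128 + 64 + 16 + 8 + 4 = 2524 (decimal)
Compute 2591 - 2524 = 67
Convert 67 (decimal) → 67 = 6×10 + 7 → 6 tens, 7 ones (place-value notation)
6 tens, 7 ones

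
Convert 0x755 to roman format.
Convert 0x755 (hexadecimal) → 7×256 + 5×16 + 5 = 1877 (decimal)
Convert 1877 (decimal) → 1877 = 1000 + 500 + 100 + 100 + 100 + 50 + 10 + 10 + 5 + 1 + 1 → MDCCCLXXVII (Roman numeral)
MDCCCLXXVII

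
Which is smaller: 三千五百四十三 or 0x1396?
Convert 三千五百四十三 (Chinese numeral) → 3×1000 + 5×100 + 4×10 + 3 = 3543 (decimal)
Convert 0x1396 (hexadecimal) → 1×4096 + 3×256 + 9×16 + 6 = 5014 (decimal)
Compare 3543 vs 5014: smaller = 3543
3543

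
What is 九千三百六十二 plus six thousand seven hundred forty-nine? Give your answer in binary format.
Convert 九千三百六十二 (Chinese numeral) → 9×1000 + 3×100 + 6×10 + 2 = 9362 (decimal)
Convert six thousand seven hundred forty-nine (English words) → 6×1000 + 7×100 + 49 = 6749 (decimal)
Compute 9362 + 6749 = 16111
Convert 16111 (decimal) → 16111 = 8192 + 4096 + 2048 + 1024 + 512 + 128 + 64 + 32 + 8 + 4 + 2 + 1 → 0b11111011101111 (binary)
0b11111011101111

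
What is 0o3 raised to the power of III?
Convert 0o3 (octal) → 3 (decimal)
Convert III (Roman numeral) → 1 + 1 + 1 = 3 (decimal)
Compute 3 ^ 3 = 27
27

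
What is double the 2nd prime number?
The 2nd prime number = 3
Compute 3 × 2 = 6
6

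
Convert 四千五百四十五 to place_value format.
Convert 四千五百四十五 (Chinese numeral) → 4×1000 + 5×100 + 4×10 + 5 = 4545 (decimal)
Convert 4545 (decimal) → 4545 = 4×1000 + 5×100 + 4×10 + 5 → 4 thousands, 5 hundreds, 4 tens, 5 ones (place-value notation)
4 thousands, 5 hundreds, 4 tens, 5 ones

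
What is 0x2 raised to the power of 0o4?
Convert 0x2 (hexadecimal) → 2 (decimal)
Convert 0o4 (octal) → 4 (decimal)
Compute 2 ^ 4 = 16
16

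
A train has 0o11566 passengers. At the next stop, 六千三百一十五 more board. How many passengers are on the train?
Convert 0o11566 (octal) → 1×4096 + 1×512 + 5×64 + 6×8 + 6 = 4982 (decimal)
Convert 六千三百一十五 (Chinese numeral) → 6×1000 + 3×100 + 1×10 + 5 = 6315 (decimal)
Compute 4982 + 6315 = 11297
11297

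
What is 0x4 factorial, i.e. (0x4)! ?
Convert 0x4 (hexadecimal) → 4 (decimal)
Compute 4! = 24
24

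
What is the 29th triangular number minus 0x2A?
The 29th triangular number = 29×30/2 = 435
Convert 0x2A (hexadecimal) → 2×16 + 10 = 42 (decimal)
Compute 435 - 42 = 393
393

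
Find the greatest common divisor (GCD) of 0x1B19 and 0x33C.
Convert 0x1B19 (hexadecimal) → 1×4096 + 11×256 + 1×16 + 9 = 6937 (decimal)
Convert 0x33C (hexadecimal) → 3×256 + 3×16 + 12 = 828 (decimal)
Compute gcd(6937, 828) = 1
1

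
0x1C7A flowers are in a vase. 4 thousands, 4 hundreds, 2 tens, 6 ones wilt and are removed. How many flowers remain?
Convert 0x1C7A (hexadecimal) → 1×4096 + 12×256 + 7×16 + 10 = 7290 (decimal)
Convert 4 thousands, 4 hundreds, 2 tens, 6 ones (place-value notation) → 4×1000 + 4×100 + 2×10 + 6 = 4426 (decimal)
Compute 7290 - 4426 = 2864
2864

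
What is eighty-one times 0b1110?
Convert eighty-one (English words) → 81 (decimal)
Convert 0b1110 (binary) → 8 + 4 + 2 = 14 (decimal)
Compute 81 × 14 = 1134
1134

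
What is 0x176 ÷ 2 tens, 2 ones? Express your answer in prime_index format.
Convert 0x176 (hexadecimal) → 1×256 + 7×16 + 6 = 374 (decimal)
Convert 2 tens, 2 ones (place-value notation) → 2×10 + 2 = 22 (decimal)
Compute 374 ÷ 22 = 17
Convert 17 (decimal) → the 7th prime (prime index)
the 7th prime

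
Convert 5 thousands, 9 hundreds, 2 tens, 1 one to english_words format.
Convert 5 thousands, 9 hundreds, 2 tens, 1 one (place-value notation) → 5×1000 + 9×100 + 2×10 + 1 = 5921 (decimal)
Convert 5921 (decimal) → 5921 = 5×1000 + 9×100 + 21 → five thousand nine hundred twenty-one (English words)
five thousand nine hundred twenty-one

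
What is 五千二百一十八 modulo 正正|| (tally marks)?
Convert 五千二百一十八 (Chinese numeral) → 5×1000 + 2×100 + 1×10 + 8 = 5218 (decimal)
Convert 正正|| (tally marks) → 5 + 5 + 2 = 12 (decimal)
Compute 5218 mod 12 = 10
10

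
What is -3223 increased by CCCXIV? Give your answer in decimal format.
Convert CCCXIV (Roman numeral) → 100 + 100 + 100 + 10 + 4 = 314 (decimal)
Compute -3223 + 314 = -2909
-2909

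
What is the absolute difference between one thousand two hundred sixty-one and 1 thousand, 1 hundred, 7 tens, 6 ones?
Convert one thousand two hundred sixty-one (English words) → 1×1000 + 2×100 + 61 = 1261 (decimal)
Convert 1 thousand, 1 hundred, 7 tens, 6 ones (place-value notation) → 1×1000 + 1×100 + 7×10 + 6 = 1176 (decimal)
Compute |1261 - 1176| = 85
85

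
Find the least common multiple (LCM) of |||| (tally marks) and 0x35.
Convert |||| (tally marks) → 4 (decimal)
Convert 0x35 (hexadecimal) → 3×16 + 5 = 53 (decimal)
Compute lcm(4, 53) = 212
212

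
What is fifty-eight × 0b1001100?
Convert fifty-eight (English words) → 58 (decimal)
Convert 0b1001100 (binary) → 64 + 8 + 4 = 76 (decimal)
Compute 58 × 76 = 4408
4408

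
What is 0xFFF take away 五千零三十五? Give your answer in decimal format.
Convert 0xFFF (hexadecimal) → 15×256 + 15×16 + 15 = 4095 (decimal)
Convert 五千零三十五 (Chinese numeral) → 5×1000 + 3×10 + 5 = 5035 (decimal)
Compute 4095 - 5035 = -940
-940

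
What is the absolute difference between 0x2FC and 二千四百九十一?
Convert 0x2FC (hexadecimal) → 2×256 + 15×16 + 12 = 764 (decimal)
Convert 二千四百九十一 (Chinese numeral) → 2×1000 + 4×100 + 9×10 + 1 = 2491 (decimal)
Compute |764 - 2491| = 1727
1727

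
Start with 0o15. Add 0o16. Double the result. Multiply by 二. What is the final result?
Convert 0o15 (octal) → 1×8 + 5 = 13 (decimal)
Start: 13
Convert 0o16 (octal) → 1×8 + 6 = 14 (decimal)
13 + 14 = 27
27 × 2 = 54
Convert 二 (Chinese numeral) → 2 (decimal)
54 × 2 = 108
108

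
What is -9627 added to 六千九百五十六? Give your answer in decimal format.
Convert 六千九百五十六 (Chinese numeral) → 6×1000 + 9×100 + 5×10 + 6 = 6956 (decimal)
Compute -9627 + 6956 = -2671
-2671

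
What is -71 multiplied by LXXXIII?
Convert LXXXIII (Roman numeral) → 50 + 10 + 10 + 10 + 1 + 1 + 1 = 83 (decimal)
Compute -71 × 83 = -5893
-5893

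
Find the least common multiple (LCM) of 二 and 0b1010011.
Convert 二 (Chinese numeral) → 2 (decimal)
Convert 0b1010011 (binary) → 64 + 16 + 2 + 1 = 83 (decimal)
Compute lcm(2, 83) = 166
166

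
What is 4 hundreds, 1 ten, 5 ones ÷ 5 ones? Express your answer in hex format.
Convert 4 hundreds, 1 ten, 5 ones (place-value notation) → 4×100 + 1×10 + 5 = 415 (decimal)
Convert 5 ones (place-value notation) → 5 (decimal)
Compute 415 ÷ 5 = 83
Convert 83 (decimal) → 83 = 5×16 + 3 → 0x53 (hexadecimal)
0x53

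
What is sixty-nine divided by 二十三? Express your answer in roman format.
Convert sixty-nine (English words) → 69 (decimal)
Convert 二十三 (Chinese numeral) → 2×10 + 3 = 23 (decimal)
Compute 69 ÷ 23 = 3
Convert 3 (decimal) → 3 = 1 + 1 + 1 → III (Roman numeral)
III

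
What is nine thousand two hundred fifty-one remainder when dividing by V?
Convert nine thousand two hundred fifty-one (English words) → 9×1000 + 2×100 + 51 = 9251 (decimal)
Convert V (Roman numeral) → 5 (decimal)
Compute 9251 mod 5 = 1
1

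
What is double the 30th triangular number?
The 30th triangular number = 30×31/2 = 465
Compute 465 × 2 = 930
930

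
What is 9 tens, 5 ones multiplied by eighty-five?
Convert 9 tens, 5 ones (place-value notation) → 9×10 + 5 = 95 (decimal)
Convert eighty-five (English words) → 85 (decimal)
Compute 95 × 85 = 8075
8075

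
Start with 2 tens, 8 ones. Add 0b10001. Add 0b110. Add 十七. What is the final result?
Convert 2 tens, 8 ones (place-value notation) → 2×10 + 8 = 28 (decimal)
Start: 28
Convert 0b10001 (binary) → 16 + 1 = 17 (decimal)
28 + 17 = 45
Convert 0b110 (binary) → 4 + 2 = 6 (decimal)
45 + 6 = 51
Convert 十七 (Chinese numeral) → 1×10 + 7 = 17 (decimal)
51 + 17 = 68
68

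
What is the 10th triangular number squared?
The 10th triangular number = 10×11/2 = 55
Compute 55² = 55 × 55 = 3025
3025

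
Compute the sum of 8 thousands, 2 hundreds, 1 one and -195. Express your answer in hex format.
Convert 8 thousands, 2 hundreds, 1 one (place-value notation) → 8×1000 + 2×100 + 1 = 8201 (decimal)
Compute 8201 + -195 = 8006
Convert 8006 (decimal) → 8006 = 1×4096 + 15×256 + 4×16 + 6 → 0x1F46 (hexadecimal)
0x1F46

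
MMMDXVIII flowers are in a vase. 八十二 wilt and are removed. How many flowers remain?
Convert MMMDXVIII (Roman numeral) → 1000 + 1000 + 1000 + 500 + 10 + 5 + 1 + 1 + 1 = 3518 (decimal)
Convert 八十二 (Chinese numeral) → 8×10 + 2 = 82 (decimal)
Compute 3518 - 82 = 3436
3436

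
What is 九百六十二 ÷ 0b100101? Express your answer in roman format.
Convert 九百六十二 (Chinese numeral) → 9×100 + 6×10 + 2 = 962 (decimal)
Convert 0b100101 (binary) → 32 + 4 + 1 = 37 (decimal)
Compute 962 ÷ 37 = 26
Convert 26 (decimal) → 26 = 10 + 10 + 5 + 1 → XXVI (Roman numeral)
XXVI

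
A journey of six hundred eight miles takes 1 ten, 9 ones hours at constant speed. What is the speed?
Convert six hundred eight (English words) → 6×100 + 8 = 608 (decimal)
Convert 1 ten, 9 ones (place-value notation) → 1×10 + 9 = 19 (decimal)
Compute 608 ÷ 19 = 32
32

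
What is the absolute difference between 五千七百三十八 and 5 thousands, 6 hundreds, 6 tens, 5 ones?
Convert 五千七百三十八 (Chinese numeral) → 5×1000 + 7×100 + 3×10 + 8 = 5738 (decimal)
Convert 5 thousands, 6 hundreds, 6 tens, 5 ones (place-value notation) → 5×1000 + 6×100 + 6×10 + 5 = 5665 (decimal)
Compute |5738 - 5665| = 73
73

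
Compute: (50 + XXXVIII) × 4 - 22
Convert XXXVIII (Roman numeral) → 10 + 10 + 10 + 5 + 1 + 1 + 1 = 38 (decimal)
Expression in decimal: (50 + 38) × 4 - 22
Parentheses first: 50 + 38 = 88
Multiply: 88 × 4 = 352
Subtract: 352 - 22 = 330
330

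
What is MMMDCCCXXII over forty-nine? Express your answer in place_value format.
Convert MMMDCCCXXII (Roman numeral) → 1000 + 1000 + 1000 + 500 + 100 + 100 + 100 + 10 + 10 + 1 + 1 = 3822 (decimal)
Convert forty-nine (English words) → 49 (decimal)
Compute 3822 ÷ 49 = 78
Convert 78 (decimal) → 78 = 7×10 + 8 → 7 tens, 8 ones (place-value notation)
7 tens, 8 ones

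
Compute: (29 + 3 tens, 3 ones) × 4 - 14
Convert 3 tens, 3 ones (place-value notation) → 3×10 + 3 = 33 (decimal)
Expression in decimal: (29 + 33) × 4 - 14
Parentheses first: 29 + 33 = 62
Multiply: 62 × 4 = 248
Subtract: 248 - 14 = 234
234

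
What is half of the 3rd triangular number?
The 3rd triangular number = 3×4/2 = 6
Compute 6 ÷ 2 = 3
3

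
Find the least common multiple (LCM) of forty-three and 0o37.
Convert forty-three (English words) → 43 (decimal)
Convert 0o37 (octal) → 3×8 + 7 = 31 (decimal)
Compute lcm(43, 31) = 1333
1333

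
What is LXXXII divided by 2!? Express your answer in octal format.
Convert LXXXII (Roman numeral) → 50 + 10 + 10 + 10 + 1 + 1 = 82 (decimal)
Convert 2! (factorial) → 2 (decimal)
Compute 82 ÷ 2 = 41
Convert 41 (decimal) → 41 = 5×8 + 1 → 0o51 (octal)
0o51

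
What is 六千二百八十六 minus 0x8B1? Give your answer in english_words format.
Convert 六千二百八十六 (Chinese numeral) → 6×1000 + 2×100 + 8×10 + 6 = 6286 (decimal)
Convert 0x8B1 (hexadecimal) → 8×256 + 11×16 + 1 = 2225 (decimal)
Compute 6286 - 2225 = 4061
Convert 4061 (decimal) → 4061 = 4×1000 + 61 → four thousand sixty-one (English words)
four thousand sixty-one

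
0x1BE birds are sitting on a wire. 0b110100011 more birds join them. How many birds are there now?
Convert 0x1BE (hexadecimal) → 1×256 + 11×16 + 14 = 446 (decimal)
Convert 0b110100011 (binary) → 256 + 128 + 32 + 2 + 1 = 419 (decimal)
Compute 446 + 419 = 865
865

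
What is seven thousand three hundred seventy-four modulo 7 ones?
Convert seven thousand three hundred seventy-four (English words) → 7×1000 + 3×100 + 74 = 7374 (decimal)
Convert 7 ones (place-value notation) → 7 (decimal)
Compute 7374 mod 7 = 3
3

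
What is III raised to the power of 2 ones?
Convert III (Roman numeral) → 1 + 1 + 1 = 3 (decimal)
Convert 2 ones (place-value notation) → 2 (decimal)
Compute 3 ^ 2 = 9
9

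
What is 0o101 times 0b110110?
Convert 0o101 (octal) → 1×64 + 1 = 65 (decimal)
Convert 0b110110 (binary) → 32 + 16 + 4 + 2 = 54 (decimal)
Compute 65 × 54 = 3510
3510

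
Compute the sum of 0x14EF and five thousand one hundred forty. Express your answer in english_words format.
Convert 0x14EF (hexadecimal) → 1×4096 + 4×256 + 14×16 + 15 = 5359 (decimal)
Convert five thousand one hundred forty (English words) → 5×1000 + 1×100 + 40 = 5140 (decimal)
Compute 5359 + 5140 = 10499
Convert 10499 (decimal) → 10499 = 10×1000 + 4×100 + 99 → ten thousand four hundred ninety-nine (English words)
ten thousand four hundred ninety-nine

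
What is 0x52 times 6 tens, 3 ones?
Convert 0x52 (hexadecimal) → 5×16 + 2 = 82 (decimal)
Convert 6 tens, 3 ones (place-value notation) → 6×10 + 3 = 63 (decimal)
Compute 82 × 63 = 5166
5166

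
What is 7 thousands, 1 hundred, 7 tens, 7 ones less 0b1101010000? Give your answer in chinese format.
Convert 7 thousands, 1 hundred, 7 tens, 7 ones (place-value notation) → 7×1000 + 1×100 + 7×10 + 7 = 7177 (decimal)
Convert 0b1101010000 (binary) → 512 + 256 + 64 + 16 = 848 (decimal)
Compute 7177 - 848 = 6329
Convert 6329 (decimal) → 6329 = 6×1000 + 3×100 + 2×10 + 9 → 六千三百二十九 (Chinese numeral)
六千三百二十九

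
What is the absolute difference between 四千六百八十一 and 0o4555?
Convert 四千六百八十一 (Chinese numeral) → 4×1000 + 6×100 + 8×10 + 1 = 4681 (decimal)
Convert 0o4555 (octal) → 4×512 + 5×64 + 5×8 + 5 = 2413 (decimal)
Compute |4681 - 2413| = 2268
2268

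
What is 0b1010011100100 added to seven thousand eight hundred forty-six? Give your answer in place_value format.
Convert 0b1010011100100 (binary) → 4096 + 1024 + 128 + 64 + 32 + 4 = 5348 (decimal)
Convert seven thousand eight hundred forty-six (English words) → 7×1000 + 8×100 + 46 = 7846 (decimal)
Compute 5348 + 7846 = 13194
Convert 13194 (decimal) → 13194 = 13×1000 + 1×100 + 9×10 + 4 → 13 thousands, 1 hundred, 9 tens, 4 ones (place-value notation)
13 thousands, 1 hundred, 9 tens, 4 ones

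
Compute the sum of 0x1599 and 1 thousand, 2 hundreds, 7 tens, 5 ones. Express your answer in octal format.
Convert 0x1599 (hexadecimal) → 1×4096 + 5×256 + 9×16 + 9 = 5529 (decimal)
Convert 1 thousand, 2 hundreds, 7 tens, 5 ones (place-value notation) → 1×1000 + 2×100 + 7×10 + 5 = 1275 (decimal)
Compute 5529 + 1275 = 6804
Convert 6804 (decimal) → 6804 = 1×4096 + 5×512 + 2×64 + 2×8 + 4 → 0o15224 (octal)
0o15224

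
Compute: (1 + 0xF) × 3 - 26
Convert 0xF (hexadecimal) → 15 (decimal)
Expression in decimal: (1 + 15) × 3 - 26
Parentheses first: 1 + 15 = 16
Multiply: 16 × 3 = 48
Subtract: 48 - 26 = 22
22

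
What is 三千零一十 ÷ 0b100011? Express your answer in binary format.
Convert 三千零一十 (Chinese numeral) → 3×1000 + 1×10 = 3010 (decimal)
Convert 0b100011 (binary) → 32 + 2 + 1 = 35 (decimal)
Compute 3010 ÷ 35 = 86
Convert 86 (decimal) → 86 = 64 + 16 + 4 + 2 → 0b1010110 (binary)
0b1010110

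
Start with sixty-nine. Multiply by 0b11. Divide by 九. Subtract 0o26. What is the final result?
Convert sixty-nine (English words) → 69 (decimal)
Start: 69
Convert 0b11 (binary) → 2 + 1 = 3 (decimal)
69 × 3 = 207
Convert 九 (Chinese numeral) → 9 (decimal)
207 ÷ 9 = 23
Convert 0o26 (octal) → 2×8 + 6 = 22 (decimal)
23 - 22 = 1
1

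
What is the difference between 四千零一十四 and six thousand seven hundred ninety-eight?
Convert 四千零一十四 (Chinese numeral) → 4×1000 + 1×10 + 4 = 4014 (decimal)
Convert six thousand seven hundred ninety-eight (English words) → 6×1000 + 7×100 + 98 = 6798 (decimal)
Difference: |4014 - 6798| = 2784
2784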